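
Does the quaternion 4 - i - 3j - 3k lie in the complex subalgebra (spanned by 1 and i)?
No. The quaternion 4 - i - 3j - 3k has j-coefficient y = -3 and k-coefficient z = -3, not both zero, so it does not lie in the complex subalgebra spanned by 1 and i.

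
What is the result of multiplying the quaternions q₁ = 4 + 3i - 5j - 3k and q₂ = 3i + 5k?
6 - 13i - 24j + 35k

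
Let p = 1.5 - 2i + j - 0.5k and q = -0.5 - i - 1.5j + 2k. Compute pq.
-0.25 + 0.75i + 1.75j + 7.25k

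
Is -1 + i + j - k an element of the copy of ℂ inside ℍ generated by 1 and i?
No. The quaternion -1 + i + j - k has j-coefficient y = 1 and k-coefficient z = -1, not both zero, so it does not lie in the complex subalgebra spanned by 1 and i.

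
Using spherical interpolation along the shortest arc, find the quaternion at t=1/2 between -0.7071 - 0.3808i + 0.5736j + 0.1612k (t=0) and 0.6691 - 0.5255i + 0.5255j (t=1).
-0.0265 - 0.6319i + 0.7664j + 0.1124k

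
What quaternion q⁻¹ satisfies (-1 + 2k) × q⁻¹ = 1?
-0.2 - 0.4k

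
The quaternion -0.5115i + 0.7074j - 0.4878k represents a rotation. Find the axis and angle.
axis = (-0.5115, 0.7074, -0.4878), θ = π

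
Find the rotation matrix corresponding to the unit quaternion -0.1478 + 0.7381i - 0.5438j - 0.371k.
[[0.1333, -0.9124, -0.3869], [-0.6931, -0.3649, 0.6217], [-0.7084, 0.1853, -0.681]]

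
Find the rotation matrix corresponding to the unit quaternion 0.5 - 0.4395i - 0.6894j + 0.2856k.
[[-0.1137, 0.3204, -0.9404], [0.8916, 0.4505, 0.0457], [0.4384, -0.8333, -0.3369]]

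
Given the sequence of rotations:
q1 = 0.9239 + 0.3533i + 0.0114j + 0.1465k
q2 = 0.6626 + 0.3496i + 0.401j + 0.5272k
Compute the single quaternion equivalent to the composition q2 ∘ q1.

q2 · q1 = 0.4069 + 0.6098i + 0.5131j + 0.4465k
0.4069 + 0.6098i + 0.5131j + 0.4465k


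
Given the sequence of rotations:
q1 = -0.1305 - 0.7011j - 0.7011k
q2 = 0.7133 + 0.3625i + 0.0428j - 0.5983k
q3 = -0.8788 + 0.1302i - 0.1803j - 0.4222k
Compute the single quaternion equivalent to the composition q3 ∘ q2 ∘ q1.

q2 · q1 = -0.4825 - 0.4968i - 0.2515j - 0.6762k
q3 · q2 · q1 = 0.1579 + 0.3895i + 0.6058j + 0.6756k
0.1579 + 0.3895i + 0.6058j + 0.6756k


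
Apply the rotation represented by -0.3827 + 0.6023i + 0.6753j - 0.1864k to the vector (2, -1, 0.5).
(-1.005, 1.812, 0.979)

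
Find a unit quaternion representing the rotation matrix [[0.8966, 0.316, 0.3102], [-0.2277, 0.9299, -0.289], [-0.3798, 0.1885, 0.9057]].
0.9659 + 0.1236i + 0.1786j - 0.1407k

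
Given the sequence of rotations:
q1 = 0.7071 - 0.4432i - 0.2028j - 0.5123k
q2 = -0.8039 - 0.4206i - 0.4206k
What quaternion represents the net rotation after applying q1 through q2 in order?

q2 · q1 = -0.9703 - 0.0264i + 0.134j + 0.1997k
-0.9703 - 0.0264i + 0.134j + 0.1997k


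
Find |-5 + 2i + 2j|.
√33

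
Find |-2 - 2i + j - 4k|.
5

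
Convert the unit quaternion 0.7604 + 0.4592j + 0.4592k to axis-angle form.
axis = (0, √2/2, √2/2), θ = 81°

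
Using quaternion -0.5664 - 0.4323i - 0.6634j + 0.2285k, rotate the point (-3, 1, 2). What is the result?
(1.894, -2.008, 2.526)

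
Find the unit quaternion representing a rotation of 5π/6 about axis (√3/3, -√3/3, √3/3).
0.2588 + 0.5577i - 0.5577j + 0.5577k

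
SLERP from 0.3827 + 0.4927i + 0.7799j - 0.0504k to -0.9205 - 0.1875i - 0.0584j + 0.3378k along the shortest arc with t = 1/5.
0.5483 + 0.4672i + 0.6824j - 0.124k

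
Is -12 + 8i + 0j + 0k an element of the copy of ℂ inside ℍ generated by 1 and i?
Yes. The quaternion -12 + 8i has j- and k-coefficients y = z = 0, so it lies in the complex subalgebra spanned by 1 and i.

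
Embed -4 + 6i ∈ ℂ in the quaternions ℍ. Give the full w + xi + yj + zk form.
-4 + 6i + 0j + 0k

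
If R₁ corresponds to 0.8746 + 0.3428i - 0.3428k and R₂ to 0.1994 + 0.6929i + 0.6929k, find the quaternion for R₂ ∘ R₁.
0.1744 + 0.6744i + 0.4751j + 0.5377k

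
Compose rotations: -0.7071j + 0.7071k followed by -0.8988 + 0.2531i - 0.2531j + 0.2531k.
-0.3579 + 0.4566j - 0.8145k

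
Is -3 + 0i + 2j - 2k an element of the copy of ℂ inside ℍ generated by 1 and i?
No. The quaternion -3 + 2j - 2k has j-coefficient y = 2 and k-coefficient z = -2, not both zero, so it does not lie in the complex subalgebra spanned by 1 and i.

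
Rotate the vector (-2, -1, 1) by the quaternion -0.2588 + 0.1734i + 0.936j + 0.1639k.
(0.775, -0.969, -2.112)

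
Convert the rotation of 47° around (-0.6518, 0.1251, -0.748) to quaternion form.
0.9171 - 0.2599i + 0.0499j - 0.2983k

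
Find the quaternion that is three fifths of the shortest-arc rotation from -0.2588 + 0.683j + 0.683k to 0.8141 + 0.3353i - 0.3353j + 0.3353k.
-0.743 - 0.2496i + 0.6109j + 0.1116k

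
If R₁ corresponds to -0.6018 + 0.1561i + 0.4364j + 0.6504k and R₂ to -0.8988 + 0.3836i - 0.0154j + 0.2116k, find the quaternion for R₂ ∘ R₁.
0.3501 - 0.4735i - 0.5994j - 0.5421k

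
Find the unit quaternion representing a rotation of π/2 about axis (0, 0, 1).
0.7071 + 0.7071k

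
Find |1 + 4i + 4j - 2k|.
√37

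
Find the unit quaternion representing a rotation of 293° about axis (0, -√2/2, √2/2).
-0.8339 - 0.3903j + 0.3903k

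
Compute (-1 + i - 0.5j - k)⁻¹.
-0.3077 - 0.3077i + 0.1538j + 0.3077k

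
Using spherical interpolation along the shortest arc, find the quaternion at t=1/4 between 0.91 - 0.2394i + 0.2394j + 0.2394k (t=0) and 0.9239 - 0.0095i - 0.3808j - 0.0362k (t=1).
0.9622 - 0.1895i + 0.0832j + 0.1771k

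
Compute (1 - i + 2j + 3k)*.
1 + i - 2j - 3k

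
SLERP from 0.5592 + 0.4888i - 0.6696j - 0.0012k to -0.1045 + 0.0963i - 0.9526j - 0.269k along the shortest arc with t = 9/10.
-0.0326 + 0.145i - 0.9571j - 0.2488k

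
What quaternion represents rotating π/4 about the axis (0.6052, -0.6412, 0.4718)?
0.9239 + 0.2316i - 0.2454j + 0.1806k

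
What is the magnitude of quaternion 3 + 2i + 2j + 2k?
√21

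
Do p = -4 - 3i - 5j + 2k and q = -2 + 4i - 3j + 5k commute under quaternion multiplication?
No: pq = -5 - 29i + 45j + 5k ≠ -5 + 9i - j - 53k = qp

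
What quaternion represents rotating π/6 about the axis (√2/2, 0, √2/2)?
0.9659 + 0.183i + 0.183k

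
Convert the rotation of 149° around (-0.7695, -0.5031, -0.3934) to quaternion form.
0.2672 - 0.7415i - 0.4848j - 0.3791k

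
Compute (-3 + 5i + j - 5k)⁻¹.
-0.05 - 0.0833i - 0.0167j + 0.0833k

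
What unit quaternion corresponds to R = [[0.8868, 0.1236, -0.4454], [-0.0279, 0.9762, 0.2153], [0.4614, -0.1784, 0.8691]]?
0.9659 - 0.1019i - 0.2347j - 0.0392k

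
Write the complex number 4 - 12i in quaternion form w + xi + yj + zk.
4 - 12i + 0j + 0k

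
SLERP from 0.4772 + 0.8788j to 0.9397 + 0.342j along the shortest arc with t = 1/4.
0.6277 + 0.7785j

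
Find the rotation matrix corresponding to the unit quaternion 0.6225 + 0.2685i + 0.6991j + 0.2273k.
[[-0.0808, 0.0924, 0.9924], [0.6584, 0.7525, -0.0165], [-0.7483, 0.6521, -0.1217]]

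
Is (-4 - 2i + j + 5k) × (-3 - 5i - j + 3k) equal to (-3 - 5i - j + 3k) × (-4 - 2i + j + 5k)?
No: pq = -12 + 34i - 18j - 20k ≠ -12 + 18i + 20j - 34k = qp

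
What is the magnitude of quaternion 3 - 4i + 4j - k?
√42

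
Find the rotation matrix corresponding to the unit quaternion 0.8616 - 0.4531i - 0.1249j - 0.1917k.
[[0.8953, 0.4435, -0.0415], [-0.2172, 0.5159, 0.8287], [0.3889, -0.7329, 0.5582]]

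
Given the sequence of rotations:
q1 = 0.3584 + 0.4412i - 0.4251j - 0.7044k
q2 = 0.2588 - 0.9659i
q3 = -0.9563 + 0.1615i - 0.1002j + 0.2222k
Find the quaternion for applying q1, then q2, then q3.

q2 · q1 = 0.5189 - 0.232i - 0.7904j + 0.2283k
q3 · q2 · q1 = -0.5887 + 0.4584i + 0.6154j - 0.2539k
-0.5887 + 0.4584i + 0.6154j - 0.2539k


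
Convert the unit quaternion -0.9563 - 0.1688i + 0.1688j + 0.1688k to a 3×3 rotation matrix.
[[0.886, 0.2659, -0.3798], [-0.3798, 0.886, -0.2659], [0.2659, 0.3798, 0.886]]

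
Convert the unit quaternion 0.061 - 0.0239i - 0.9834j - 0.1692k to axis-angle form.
axis = (-0.0239, -0.9852, -0.1695), θ = 173°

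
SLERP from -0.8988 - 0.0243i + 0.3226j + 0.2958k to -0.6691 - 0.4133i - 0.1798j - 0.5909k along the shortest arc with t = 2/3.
-0.8856 - 0.3268i - 0.0039j - 0.33k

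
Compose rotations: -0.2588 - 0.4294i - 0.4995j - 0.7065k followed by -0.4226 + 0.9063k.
0.7497 + 0.6342i - 0.1781j + 0.064k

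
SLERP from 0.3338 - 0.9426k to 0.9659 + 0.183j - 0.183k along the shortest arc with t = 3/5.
0.8136 + 0.1244j - 0.5679k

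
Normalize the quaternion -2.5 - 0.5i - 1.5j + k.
-0.8006 - 0.1601i - 0.4804j + 0.3203k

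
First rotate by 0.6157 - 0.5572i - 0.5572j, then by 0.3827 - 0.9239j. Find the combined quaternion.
-0.2792 - 0.2132i - 0.7821j - 0.5148k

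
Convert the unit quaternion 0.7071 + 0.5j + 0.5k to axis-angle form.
axis = (0, √2/2, √2/2), θ = π/2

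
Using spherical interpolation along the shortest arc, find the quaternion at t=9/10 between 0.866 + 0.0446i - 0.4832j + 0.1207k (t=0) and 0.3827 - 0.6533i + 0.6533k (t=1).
0.4717 - 0.6114i - 0.0615j + 0.6324k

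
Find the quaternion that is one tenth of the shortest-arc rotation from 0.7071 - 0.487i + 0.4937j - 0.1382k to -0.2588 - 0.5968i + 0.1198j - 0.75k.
0.6407 - 0.5454i + 0.4877j - 0.2328k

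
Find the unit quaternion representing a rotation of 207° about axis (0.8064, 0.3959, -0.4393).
-0.2334 + 0.7841i + 0.385j - 0.4272k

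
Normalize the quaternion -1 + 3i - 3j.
-0.2294 + 0.6882i - 0.6882j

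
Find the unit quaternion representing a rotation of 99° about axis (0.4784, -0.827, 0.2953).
0.6494 + 0.3638i - 0.6289j + 0.2245k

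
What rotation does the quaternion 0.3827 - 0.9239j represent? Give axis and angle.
axis = (0, -1, 0), θ = 3π/4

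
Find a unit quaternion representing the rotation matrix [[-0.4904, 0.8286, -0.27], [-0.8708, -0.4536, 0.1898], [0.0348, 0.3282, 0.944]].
-0.5 - 0.0692i + 0.1524j + 0.8497k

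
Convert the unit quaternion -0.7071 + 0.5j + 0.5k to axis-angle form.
axis = (0, √2/2, √2/2), θ = 3π/2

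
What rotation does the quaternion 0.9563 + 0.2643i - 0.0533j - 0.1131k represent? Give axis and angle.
axis = (0.904, -0.1823, -0.3868), θ = 34°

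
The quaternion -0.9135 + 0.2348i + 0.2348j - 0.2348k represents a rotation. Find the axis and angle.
axis = (√3/3, √3/3, -√3/3), θ = 312°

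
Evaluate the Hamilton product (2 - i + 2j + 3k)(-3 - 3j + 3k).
-9 + 18i - 9j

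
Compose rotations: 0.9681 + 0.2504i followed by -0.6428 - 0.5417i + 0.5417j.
-0.4867 - 0.6854i + 0.5244j - 0.1356k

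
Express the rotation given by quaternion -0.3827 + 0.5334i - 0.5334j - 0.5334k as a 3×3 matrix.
[[-0.1381, -0.9773, -0.1608], [-0.1608, -0.1381, 0.9773], [-0.9773, 0.1608, -0.1381]]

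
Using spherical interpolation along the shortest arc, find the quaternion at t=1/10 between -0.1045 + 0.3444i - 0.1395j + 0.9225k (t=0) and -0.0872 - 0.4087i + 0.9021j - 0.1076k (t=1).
-0.0877 + 0.3787i - 0.2483j + 0.8873k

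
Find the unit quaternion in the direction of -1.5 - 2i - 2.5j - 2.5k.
-0.3464 - 0.4619i - 0.5774j - 0.5774k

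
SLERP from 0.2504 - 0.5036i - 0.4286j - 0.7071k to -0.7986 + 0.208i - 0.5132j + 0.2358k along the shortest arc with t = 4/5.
0.7844 - 0.3222i + 0.3455j - 0.4019k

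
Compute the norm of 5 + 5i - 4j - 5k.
√91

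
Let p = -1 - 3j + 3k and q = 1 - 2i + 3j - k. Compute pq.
11 - 4i - 12j - 2k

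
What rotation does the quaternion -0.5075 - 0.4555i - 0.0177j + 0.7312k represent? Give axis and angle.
axis = (-0.5286, -0.0205, 0.8486), θ = 241°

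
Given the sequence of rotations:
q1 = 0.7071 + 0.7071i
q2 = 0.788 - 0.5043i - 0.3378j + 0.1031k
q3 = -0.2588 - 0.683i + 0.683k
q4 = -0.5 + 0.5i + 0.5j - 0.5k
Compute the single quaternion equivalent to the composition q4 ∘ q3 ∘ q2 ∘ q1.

q2 · q1 = 0.9138 + 0.2006i - 0.166j + 0.3118k
q3 · q2 · q1 = -0.3124 - 0.5627i + 0.3929j + 0.6568k
q4 · q3 · q2 · q1 = 0.5695 + 0.65i - 0.3997j + 0.3056k
0.5695 + 0.65i - 0.3997j + 0.3056k


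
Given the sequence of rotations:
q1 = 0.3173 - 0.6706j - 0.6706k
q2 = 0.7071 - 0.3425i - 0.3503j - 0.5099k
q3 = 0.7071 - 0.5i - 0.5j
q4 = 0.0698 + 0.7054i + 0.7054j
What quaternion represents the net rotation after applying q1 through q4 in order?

q2 · q1 = -0.3525 - 0.2157i - 0.815j - 0.4063k
q3 · q2 · q1 = -0.7646 + 0.2269i - 0.6032j + 0.0124k
q4 · q3 · q2 · q1 = 0.2121 - 0.5148i - 0.5902j - 0.5847k
0.2121 - 0.5148i - 0.5902j - 0.5847k


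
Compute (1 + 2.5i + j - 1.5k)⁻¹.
0.0952 - 0.2381i - 0.0952j + 0.1429k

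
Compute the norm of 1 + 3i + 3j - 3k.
√28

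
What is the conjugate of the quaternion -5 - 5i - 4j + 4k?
-5 + 5i + 4j - 4k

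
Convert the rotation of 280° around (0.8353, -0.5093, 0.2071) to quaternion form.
-0.766 + 0.5369i - 0.3274j + 0.1331k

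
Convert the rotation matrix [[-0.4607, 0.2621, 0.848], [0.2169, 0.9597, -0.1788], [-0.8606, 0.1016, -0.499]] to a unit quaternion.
0.5 + 0.1402i + 0.8543j - 0.0226k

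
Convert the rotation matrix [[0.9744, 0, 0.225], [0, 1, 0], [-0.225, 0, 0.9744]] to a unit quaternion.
0.9936 + 0.1132j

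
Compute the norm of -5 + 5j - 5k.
√75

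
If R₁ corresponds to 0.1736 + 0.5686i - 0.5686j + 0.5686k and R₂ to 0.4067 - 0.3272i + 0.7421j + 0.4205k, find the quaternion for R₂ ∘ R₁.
0.4395 + 0.8355i + 0.3227j + 0.0683k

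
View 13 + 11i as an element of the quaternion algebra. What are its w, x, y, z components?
13 + 11i + 0j + 0k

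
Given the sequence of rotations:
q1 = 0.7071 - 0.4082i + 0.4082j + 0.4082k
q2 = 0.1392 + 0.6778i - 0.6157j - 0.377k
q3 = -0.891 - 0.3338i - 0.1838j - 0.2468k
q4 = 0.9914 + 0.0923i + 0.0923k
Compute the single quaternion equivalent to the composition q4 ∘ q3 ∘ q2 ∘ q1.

q2 · q1 = 0.7803 + 0.325i - 0.5013j - 0.1844k
q3 · q2 · q1 = -0.7244 - 0.6399i + 0.1615j + 0.1988k
q4 · q3 · q2 · q1 = -0.6775 - 0.7162i + 0.0827j + 0.1451k
-0.6775 - 0.7162i + 0.0827j + 0.1451k


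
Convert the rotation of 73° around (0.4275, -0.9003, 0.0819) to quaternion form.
0.8039 + 0.2543i - 0.5355j + 0.0487k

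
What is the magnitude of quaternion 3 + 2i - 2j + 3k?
√26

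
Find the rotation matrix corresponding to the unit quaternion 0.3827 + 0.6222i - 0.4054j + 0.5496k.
[[0.0672, -0.9251, 0.3736], [-0.0838, -0.3784, -0.9218], [0.9942, 0.0306, -0.103]]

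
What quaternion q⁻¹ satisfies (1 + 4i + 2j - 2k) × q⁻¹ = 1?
0.04 - 0.16i - 0.08j + 0.08k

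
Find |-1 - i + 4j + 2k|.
√22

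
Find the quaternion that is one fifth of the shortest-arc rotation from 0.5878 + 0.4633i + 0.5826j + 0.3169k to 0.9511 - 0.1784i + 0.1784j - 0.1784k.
0.7285 + 0.3536i + 0.5404j + 0.2285k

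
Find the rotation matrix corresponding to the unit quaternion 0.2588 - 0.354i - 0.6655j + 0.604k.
[[-0.6154, 0.1585, -0.7721], [0.7838, 0.0197, -0.6207], [-0.0832, -0.9872, -0.1364]]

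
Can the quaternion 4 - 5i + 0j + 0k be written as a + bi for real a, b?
Yes. The quaternion 4 - 5i has j- and k-coefficients y = z = 0, so it lies in the complex subalgebra spanned by 1 and i.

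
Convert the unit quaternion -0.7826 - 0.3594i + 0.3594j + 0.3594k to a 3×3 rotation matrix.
[[0.4833, 0.3042, -0.8209], [-0.8209, 0.4833, -0.3042], [0.3042, 0.8209, 0.4833]]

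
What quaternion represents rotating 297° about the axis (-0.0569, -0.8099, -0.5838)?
-0.8526 - 0.0297i - 0.4232j - 0.305k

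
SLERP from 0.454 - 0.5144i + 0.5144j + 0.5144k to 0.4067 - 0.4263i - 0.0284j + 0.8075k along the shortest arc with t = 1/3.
0.4585 - 0.5073i + 0.3462j + 0.6423k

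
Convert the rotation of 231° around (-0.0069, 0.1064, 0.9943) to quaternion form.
-0.4305 - 0.0062i + 0.096j + 0.8974k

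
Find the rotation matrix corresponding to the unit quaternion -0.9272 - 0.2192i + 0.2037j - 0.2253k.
[[0.8155, -0.5071, -0.279], [0.3285, 0.8024, -0.4983], [0.4765, 0.3147, 0.8209]]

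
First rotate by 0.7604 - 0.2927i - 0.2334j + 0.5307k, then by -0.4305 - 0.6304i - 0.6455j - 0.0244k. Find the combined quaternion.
-0.6496 - 0.7016i - 0.0487j - 0.2888k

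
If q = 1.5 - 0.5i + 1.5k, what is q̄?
1.5 + 0.5i - 1.5k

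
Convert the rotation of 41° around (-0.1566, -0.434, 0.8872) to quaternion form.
0.9367 - 0.0548i - 0.152j + 0.3107k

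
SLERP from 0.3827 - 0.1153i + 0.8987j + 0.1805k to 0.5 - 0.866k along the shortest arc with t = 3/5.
0.6192 - 0.0665i + 0.5183j - 0.5861k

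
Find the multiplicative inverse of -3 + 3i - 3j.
-0.1111 - 0.1111i + 0.1111j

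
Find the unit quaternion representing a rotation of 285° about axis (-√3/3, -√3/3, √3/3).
-0.7934 - 0.3515i - 0.3515j + 0.3515k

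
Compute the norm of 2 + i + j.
√6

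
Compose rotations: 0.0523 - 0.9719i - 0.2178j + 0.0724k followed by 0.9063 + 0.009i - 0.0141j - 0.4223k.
0.0837 - 0.9734i + 0.2117j + 0.0279k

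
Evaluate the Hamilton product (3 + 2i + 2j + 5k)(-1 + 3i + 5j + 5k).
-44 - 8i + 18j + 14k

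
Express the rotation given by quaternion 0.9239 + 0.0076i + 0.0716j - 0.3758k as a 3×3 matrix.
[[0.7073, 0.6955, 0.1266], [-0.6933, 0.7174, -0.0679], [-0.138, -0.0398, 0.9896]]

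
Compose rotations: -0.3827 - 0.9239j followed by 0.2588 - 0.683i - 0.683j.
-0.7301 + 0.2614i + 0.0223j + 0.631k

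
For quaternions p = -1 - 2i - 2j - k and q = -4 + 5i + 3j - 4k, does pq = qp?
No: pq = 16 + 14i - 8j + 12k ≠ 16 - 8i + 18j + 4k = qp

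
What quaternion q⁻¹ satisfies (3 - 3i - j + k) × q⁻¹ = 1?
0.15 + 0.15i + 0.05j - 0.05k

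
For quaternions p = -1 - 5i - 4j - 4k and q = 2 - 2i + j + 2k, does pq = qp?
No: pq = -12i + 9j - 23k ≠ -4i - 27j + 3k = qp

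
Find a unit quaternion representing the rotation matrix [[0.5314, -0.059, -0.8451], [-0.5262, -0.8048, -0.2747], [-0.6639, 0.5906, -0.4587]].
0.2588 + 0.8359i - 0.175j - 0.4513k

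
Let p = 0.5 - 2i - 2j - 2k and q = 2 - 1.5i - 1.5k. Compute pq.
-5 - 1.75i - 4j - 7.75k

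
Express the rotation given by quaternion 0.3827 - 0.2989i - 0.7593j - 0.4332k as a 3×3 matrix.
[[-0.5284, 0.7855, -0.3222], [0.1223, 0.446, 0.8866], [0.8401, 0.4291, -0.3318]]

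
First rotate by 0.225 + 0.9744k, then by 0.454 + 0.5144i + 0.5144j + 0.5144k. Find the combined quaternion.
-0.3991 + 0.617i - 0.3855j + 0.5581k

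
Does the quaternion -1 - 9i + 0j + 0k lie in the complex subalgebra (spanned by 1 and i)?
Yes. The quaternion -1 - 9i has j- and k-coefficients y = z = 0, so it lies in the complex subalgebra spanned by 1 and i.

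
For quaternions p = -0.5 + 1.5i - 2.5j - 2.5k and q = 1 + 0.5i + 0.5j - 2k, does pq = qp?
No: pq = -5 + 7.5i - j + 0.5k ≠ -5 - 5i - 4.5j - 3.5k = qp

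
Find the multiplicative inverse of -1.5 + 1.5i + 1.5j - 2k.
-0.1395 - 0.1395i - 0.1395j + 0.186k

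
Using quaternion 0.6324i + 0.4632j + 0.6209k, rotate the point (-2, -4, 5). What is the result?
(1.983, 3.988, -5.016)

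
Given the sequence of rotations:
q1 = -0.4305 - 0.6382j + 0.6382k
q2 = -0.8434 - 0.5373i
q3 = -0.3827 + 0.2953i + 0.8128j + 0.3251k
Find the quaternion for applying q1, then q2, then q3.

q2 · q1 = 0.3631 + 0.2313i + 0.8812j - 0.1954k
q3 · q2 · q1 = -0.86 - 0.4266i + 0.0908j + 0.265k
-0.86 - 0.4266i + 0.0908j + 0.265k


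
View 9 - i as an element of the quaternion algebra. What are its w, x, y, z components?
9 - i + 0j + 0k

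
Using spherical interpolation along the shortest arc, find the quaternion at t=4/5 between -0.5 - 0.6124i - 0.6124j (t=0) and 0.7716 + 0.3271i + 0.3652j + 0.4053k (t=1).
-0.7389 - 0.3986i - 0.4298j - 0.3322k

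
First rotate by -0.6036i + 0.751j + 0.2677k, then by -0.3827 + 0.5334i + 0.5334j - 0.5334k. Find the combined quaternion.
0.0642 + 0.7744i - 0.1082j + 0.6201k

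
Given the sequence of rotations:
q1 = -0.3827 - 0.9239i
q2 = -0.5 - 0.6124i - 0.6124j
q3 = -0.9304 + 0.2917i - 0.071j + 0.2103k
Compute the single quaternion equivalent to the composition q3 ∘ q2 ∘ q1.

q2 · q1 = -0.3744 + 0.6963i + 0.2344j - 0.5658k
q3 · q2 · q1 = 0.2809 - 0.7662i + 0.12j + 0.5655k
0.2809 - 0.7662i + 0.12j + 0.5655k


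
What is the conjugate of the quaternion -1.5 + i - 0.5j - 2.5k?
-1.5 - i + 0.5j + 2.5k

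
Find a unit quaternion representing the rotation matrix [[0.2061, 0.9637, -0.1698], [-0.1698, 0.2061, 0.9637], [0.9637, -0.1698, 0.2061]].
0.6361 - 0.4455i - 0.4455j - 0.4455k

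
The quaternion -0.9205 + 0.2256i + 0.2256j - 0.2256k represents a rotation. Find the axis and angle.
axis = (√3/3, √3/3, -√3/3), θ = 314°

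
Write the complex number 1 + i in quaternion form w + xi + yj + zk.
1 + i + 0j + 0k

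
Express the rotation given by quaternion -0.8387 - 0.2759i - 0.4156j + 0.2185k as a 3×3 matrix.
[[0.5591, 0.5958, 0.5766], [-0.1372, 0.7523, -0.6444], [-0.8177, 0.2812, 0.5023]]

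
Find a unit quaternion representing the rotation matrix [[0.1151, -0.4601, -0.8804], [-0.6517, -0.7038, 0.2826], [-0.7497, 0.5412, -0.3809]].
0.0872 + 0.7416i - 0.3748j - 0.5495k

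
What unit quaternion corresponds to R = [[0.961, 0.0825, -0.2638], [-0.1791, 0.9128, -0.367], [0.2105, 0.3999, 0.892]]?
0.9703 + 0.1976i - 0.1222j - 0.0674k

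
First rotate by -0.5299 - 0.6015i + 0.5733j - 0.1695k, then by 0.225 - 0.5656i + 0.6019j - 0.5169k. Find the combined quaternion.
-0.8921 + 0.3587i + 0.0251j + 0.2736k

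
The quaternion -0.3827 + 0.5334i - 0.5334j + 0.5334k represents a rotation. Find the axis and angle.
axis = (√3/3, -√3/3, √3/3), θ = 5π/4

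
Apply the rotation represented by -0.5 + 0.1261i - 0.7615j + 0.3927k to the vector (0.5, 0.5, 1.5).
(1.157, -0.67, -0.981)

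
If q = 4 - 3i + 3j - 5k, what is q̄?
4 + 3i - 3j + 5k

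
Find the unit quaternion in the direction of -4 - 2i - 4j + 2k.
-0.6325 - 0.3162i - 0.6325j + 0.3162k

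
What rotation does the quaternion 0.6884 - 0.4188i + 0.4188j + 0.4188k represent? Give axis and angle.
axis = (-√3/3, √3/3, √3/3), θ = 93°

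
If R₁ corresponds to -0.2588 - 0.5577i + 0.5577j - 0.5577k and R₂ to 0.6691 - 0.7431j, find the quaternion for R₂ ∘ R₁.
0.2413 + 0.0413i + 0.5655j - 0.7876k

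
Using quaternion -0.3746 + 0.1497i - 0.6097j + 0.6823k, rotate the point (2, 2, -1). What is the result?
(-1.353, -0.619, -2.605)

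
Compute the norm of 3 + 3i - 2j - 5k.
√47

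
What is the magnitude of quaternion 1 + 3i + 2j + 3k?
√23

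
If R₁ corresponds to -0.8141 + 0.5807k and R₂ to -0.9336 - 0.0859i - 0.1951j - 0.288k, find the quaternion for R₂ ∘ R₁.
0.9273 - 0.0434i + 0.2087j - 0.3077k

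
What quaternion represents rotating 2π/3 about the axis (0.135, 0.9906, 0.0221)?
0.5 + 0.1169i + 0.8579j + 0.0191k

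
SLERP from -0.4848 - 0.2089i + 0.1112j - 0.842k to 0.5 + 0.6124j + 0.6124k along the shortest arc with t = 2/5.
-0.5324 - 0.1347i - 0.1974j - 0.8121k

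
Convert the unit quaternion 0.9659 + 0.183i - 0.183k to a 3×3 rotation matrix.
[[0.933, 0.3535, -0.067], [-0.3535, 0.866, -0.3535], [-0.067, 0.3535, 0.933]]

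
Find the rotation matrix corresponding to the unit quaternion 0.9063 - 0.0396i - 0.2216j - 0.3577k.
[[0.6459, 0.6659, -0.3733], [-0.6308, 0.741, 0.2303], [0.43, 0.0868, 0.8987]]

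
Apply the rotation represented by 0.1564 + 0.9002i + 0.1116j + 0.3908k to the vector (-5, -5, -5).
(-7.434, 3.987, -1.959)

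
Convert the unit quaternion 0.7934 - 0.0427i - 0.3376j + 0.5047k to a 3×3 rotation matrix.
[[0.2626, -0.772, -0.5788], [0.8297, 0.4869, -0.273], [0.4926, -0.4085, 0.7684]]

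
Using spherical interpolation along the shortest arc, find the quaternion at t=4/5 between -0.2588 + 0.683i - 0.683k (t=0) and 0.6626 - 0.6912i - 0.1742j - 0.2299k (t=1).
-0.6323 + 0.7594i + 0.1498j + 0.0328k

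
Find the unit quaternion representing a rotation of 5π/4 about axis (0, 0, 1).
-0.3827 + 0.9239k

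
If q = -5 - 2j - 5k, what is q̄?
-5 + 2j + 5k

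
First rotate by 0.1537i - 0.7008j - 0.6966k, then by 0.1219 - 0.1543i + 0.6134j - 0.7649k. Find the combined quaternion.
-0.0792 - 0.9446i - 0.3105j - 0.0711k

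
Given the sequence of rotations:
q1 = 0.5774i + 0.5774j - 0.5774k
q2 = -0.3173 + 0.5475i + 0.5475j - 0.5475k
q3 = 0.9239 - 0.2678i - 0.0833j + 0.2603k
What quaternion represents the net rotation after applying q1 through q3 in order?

q2 · q1 = -0.9484 - 0.1832i - 0.1832j + 0.1832k
q3 · q2 · q1 = -0.9882 + 0.1171i - 0.0889j - 0.0438k
-0.9882 + 0.1171i - 0.0889j - 0.0438k


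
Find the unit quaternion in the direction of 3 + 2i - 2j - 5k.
0.4629 + 0.3086i - 0.3086j - 0.7715k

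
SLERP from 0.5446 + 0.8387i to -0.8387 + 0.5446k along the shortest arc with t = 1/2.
0.8104 + 0.4914i - 0.3191k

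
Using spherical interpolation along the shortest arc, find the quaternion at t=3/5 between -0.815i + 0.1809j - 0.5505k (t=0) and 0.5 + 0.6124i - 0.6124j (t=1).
-0.3292 - 0.7712i + 0.4849j - 0.2486k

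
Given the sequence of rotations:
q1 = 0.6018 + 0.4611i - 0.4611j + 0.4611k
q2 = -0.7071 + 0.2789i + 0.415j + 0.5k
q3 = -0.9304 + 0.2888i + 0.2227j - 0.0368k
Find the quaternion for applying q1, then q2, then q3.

q2 · q1 = -0.5933 + 0.2637i + 0.6777j - 0.3451k
q3 · q2 · q1 = 0.3122 - 0.4686i - 0.6727j + 0.4799k
0.3122 - 0.4686i - 0.6727j + 0.4799k


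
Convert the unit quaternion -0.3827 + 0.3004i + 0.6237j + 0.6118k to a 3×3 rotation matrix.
[[-0.5266, 0.843, -0.1098], [-0.0936, 0.0709, 0.9931], [0.8449, 0.5332, 0.0415]]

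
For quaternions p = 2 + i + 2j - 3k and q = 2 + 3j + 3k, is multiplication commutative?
No: pq = 7 + 17i + 7j + 3k ≠ 7 - 13i + 13j - 3k = qp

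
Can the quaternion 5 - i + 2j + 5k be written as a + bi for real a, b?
No. The quaternion 5 - i + 2j + 5k has j-coefficient y = 2 and k-coefficient z = 5, not both zero, so it does not lie in the complex subalgebra spanned by 1 and i.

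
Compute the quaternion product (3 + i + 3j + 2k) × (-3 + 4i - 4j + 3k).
-7 + 26i - 16j - 13k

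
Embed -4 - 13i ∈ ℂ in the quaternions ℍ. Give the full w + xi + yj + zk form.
-4 - 13i + 0j + 0k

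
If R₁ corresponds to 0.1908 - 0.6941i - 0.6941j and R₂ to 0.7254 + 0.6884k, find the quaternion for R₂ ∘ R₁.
0.1384 - 0.0257i - 0.9813j + 0.1313k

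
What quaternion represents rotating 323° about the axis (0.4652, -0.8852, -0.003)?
-0.9483 + 0.1476i - 0.2809j - 0.001k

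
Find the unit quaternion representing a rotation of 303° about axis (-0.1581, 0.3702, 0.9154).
-0.8788 - 0.0754i + 0.1766j + 0.4368k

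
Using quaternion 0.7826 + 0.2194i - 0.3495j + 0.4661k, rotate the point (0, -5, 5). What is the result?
(2.702, -5.692, 3.209)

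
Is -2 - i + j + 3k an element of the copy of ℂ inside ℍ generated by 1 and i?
No. The quaternion -2 - i + j + 3k has j-coefficient y = 1 and k-coefficient z = 3, not both zero, so it does not lie in the complex subalgebra spanned by 1 and i.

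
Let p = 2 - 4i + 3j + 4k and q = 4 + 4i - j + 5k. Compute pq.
7 + 11i + 46j + 18k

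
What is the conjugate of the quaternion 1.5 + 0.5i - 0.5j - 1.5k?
1.5 - 0.5i + 0.5j + 1.5k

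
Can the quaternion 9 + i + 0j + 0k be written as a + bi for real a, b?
Yes. The quaternion 9 + i has j- and k-coefficients y = z = 0, so it lies in the complex subalgebra spanned by 1 and i.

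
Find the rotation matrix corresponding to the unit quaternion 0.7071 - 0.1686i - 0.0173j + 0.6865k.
[[0.0568, -0.965, -0.256], [0.9767, 0.0006, 0.2147], [-0.207, -0.2622, 0.9425]]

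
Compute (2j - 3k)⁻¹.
-0.1538j + 0.2308k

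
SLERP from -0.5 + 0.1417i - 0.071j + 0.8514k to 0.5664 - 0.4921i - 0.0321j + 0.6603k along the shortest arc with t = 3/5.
0.1572 - 0.2913i - 0.0614j + 0.9416k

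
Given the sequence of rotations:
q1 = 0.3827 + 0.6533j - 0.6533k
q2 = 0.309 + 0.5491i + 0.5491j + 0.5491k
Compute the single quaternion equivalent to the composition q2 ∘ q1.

q2 · q1 = 0.1183 - 0.5073i + 0.7707j + 0.367k
0.1183 - 0.5073i + 0.7707j + 0.367k


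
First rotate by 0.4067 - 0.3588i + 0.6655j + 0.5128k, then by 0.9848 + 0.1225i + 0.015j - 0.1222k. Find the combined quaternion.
0.4972 - 0.2145i + 0.6425j + 0.5422k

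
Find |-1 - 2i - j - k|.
√7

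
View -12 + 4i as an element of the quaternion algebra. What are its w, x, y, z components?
-12 + 4i + 0j + 0k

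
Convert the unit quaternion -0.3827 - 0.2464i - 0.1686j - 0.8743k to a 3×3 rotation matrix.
[[-0.5857, -0.5861, 0.5599], [0.7523, -0.6502, 0.1062], [0.3018, 0.4834, 0.8217]]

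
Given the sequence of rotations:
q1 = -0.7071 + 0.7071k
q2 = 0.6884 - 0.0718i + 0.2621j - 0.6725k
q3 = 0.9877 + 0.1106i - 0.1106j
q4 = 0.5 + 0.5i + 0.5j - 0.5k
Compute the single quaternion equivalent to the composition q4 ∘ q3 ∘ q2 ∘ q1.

q2 · q1 = -0.0112 + 0.2361i - 0.1346j + 0.9623k
q3 · q2 · q1 = -0.0521 + 0.1255i - 0.2381j + 0.9617k
q4 · q3 · q2 · q1 = 0.5111 + 0.3985i - 0.6887j + 0.3251k
0.5111 + 0.3985i - 0.6887j + 0.3251k


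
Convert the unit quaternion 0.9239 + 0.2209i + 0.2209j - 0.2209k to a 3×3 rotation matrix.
[[0.8048, 0.5058, 0.3106], [-0.3106, 0.8048, -0.5058], [-0.5058, 0.3106, 0.8048]]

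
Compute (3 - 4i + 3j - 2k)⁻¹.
0.0789 + 0.1053i - 0.0789j + 0.0526k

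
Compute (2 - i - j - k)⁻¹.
0.2857 + 0.1429i + 0.1429j + 0.1429k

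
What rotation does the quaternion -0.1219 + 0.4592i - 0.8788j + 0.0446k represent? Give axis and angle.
axis = (0.4626, -0.8854, 0.0449), θ = 194°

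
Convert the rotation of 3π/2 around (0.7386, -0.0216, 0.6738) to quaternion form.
-0.7071 + 0.5223i - 0.0153j + 0.4764k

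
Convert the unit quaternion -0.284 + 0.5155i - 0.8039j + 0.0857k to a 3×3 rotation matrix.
[[-0.3072, -0.7801, 0.545], [-0.8775, 0.4538, 0.155], [-0.3683, -0.4306, -0.824]]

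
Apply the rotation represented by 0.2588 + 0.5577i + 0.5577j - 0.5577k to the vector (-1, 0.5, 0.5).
(0.533, -0.911, 0.622)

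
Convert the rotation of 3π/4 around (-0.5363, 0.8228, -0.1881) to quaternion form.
0.3827 - 0.4955i + 0.7602j - 0.1738k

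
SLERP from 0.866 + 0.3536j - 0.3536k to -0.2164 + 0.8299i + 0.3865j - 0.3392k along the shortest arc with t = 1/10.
0.8148 + 0.1244i + 0.4039j - 0.3968k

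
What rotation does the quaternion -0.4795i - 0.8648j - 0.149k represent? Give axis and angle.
axis = (-0.4795, -0.8648, -0.149), θ = π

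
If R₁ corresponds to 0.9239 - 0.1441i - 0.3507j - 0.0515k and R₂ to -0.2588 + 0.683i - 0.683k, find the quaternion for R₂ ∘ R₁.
-0.1759 + 0.4288i + 0.2244j - 0.8572k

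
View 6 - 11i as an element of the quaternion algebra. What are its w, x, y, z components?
6 - 11i + 0j + 0k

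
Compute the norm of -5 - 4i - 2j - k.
√46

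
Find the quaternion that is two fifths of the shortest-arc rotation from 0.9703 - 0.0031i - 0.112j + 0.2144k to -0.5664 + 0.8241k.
0.9636 - 0.0022i - 0.079j - 0.2554k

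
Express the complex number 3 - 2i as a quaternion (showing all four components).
3 - 2i + 0j + 0k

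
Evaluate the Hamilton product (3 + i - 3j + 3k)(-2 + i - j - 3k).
-1 + 13i + 9j - 13k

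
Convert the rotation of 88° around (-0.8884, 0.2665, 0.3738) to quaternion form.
0.7193 - 0.6171i + 0.1851j + 0.2597k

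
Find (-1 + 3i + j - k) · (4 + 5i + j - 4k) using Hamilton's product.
-24 + 4i + 10j - 2k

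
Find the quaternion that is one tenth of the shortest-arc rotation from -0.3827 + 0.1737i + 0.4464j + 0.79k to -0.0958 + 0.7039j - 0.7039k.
-0.3549 + 0.1671i + 0.3317j + 0.8579k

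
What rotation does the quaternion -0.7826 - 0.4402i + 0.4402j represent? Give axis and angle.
axis = (-√2/2, √2/2, 0), θ = 283°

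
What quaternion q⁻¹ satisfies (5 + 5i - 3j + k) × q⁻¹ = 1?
0.0833 - 0.0833i + 0.05j - 0.0167k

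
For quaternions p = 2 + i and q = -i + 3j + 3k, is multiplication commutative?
No: pq = 1 - 2i + 3j + 9k ≠ 1 - 2i + 9j + 3k = qp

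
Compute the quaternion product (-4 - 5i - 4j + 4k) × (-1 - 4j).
-12 + 21i + 20j + 16k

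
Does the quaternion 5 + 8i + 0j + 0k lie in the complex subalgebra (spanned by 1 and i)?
Yes. The quaternion 5 + 8i has j- and k-coefficients y = z = 0, so it lies in the complex subalgebra spanned by 1 and i.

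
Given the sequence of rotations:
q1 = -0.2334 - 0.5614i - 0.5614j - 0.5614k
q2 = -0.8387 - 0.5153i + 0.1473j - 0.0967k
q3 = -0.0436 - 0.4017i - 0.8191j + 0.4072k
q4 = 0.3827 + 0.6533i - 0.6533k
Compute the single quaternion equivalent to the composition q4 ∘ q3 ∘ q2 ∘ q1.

q2 · q1 = -0.0651 + 0.4541i + 0.2015j + 0.8654k
q3 · q2 · q1 = -0.0021 - 0.7845i + 0.5771j + 0.2268k
q4 · q3 · q2 · q1 = 0.6599 + 0.0754i + 0.5852j + 0.4652k
0.6599 + 0.0754i + 0.5852j + 0.4652k


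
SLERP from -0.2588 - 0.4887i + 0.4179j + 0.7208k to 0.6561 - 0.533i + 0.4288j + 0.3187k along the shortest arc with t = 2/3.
0.3848 - 0.5887i + 0.4834j + 0.5213k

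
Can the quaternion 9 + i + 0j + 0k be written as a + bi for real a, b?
Yes. The quaternion 9 + i has j- and k-coefficients y = z = 0, so it lies in the complex subalgebra spanned by 1 and i.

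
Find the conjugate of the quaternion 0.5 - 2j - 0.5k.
0.5 + 2j + 0.5k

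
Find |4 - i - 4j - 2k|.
√37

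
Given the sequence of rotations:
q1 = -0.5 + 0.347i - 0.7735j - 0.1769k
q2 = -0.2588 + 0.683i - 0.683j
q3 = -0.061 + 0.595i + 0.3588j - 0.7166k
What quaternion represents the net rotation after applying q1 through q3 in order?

q2 · q1 = -0.6359 - 0.3105i + 0.6625j - 0.2455k
q3 · q2 · q1 = -0.1901 + 0.0272i + 0.1j + 0.9763k
-0.1901 + 0.0272i + 0.1j + 0.9763k


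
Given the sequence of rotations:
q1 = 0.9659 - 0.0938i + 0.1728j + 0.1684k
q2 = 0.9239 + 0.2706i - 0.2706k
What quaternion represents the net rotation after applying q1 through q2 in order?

q2 · q1 = 0.9633 + 0.2215i + 0.1395j - 0.059k
0.9633 + 0.2215i + 0.1395j - 0.059k


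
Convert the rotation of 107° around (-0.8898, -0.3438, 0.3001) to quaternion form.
0.5948 - 0.7153i - 0.2764j + 0.2412k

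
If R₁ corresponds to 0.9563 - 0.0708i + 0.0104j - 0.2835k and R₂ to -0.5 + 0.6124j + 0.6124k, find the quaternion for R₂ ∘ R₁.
-0.3109 - 0.1446i + 0.5371j + 0.7707k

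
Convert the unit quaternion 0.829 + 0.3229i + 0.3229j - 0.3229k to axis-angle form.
axis = (√3/3, √3/3, -√3/3), θ = 68°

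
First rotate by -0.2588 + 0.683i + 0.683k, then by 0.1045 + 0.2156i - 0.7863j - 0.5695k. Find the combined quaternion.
0.2147 - 0.5215i - 0.3327j + 0.7558k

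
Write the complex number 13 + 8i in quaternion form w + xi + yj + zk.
13 + 8i + 0j + 0k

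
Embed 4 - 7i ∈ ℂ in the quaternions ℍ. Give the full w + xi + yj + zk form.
4 - 7i + 0j + 0k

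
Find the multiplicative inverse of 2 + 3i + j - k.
0.1333 - 0.2i - 0.0667j + 0.0667k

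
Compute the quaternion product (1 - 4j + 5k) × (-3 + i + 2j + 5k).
-20 - 29i + 19j - 6k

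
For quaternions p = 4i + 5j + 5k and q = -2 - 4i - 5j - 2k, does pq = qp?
No: pq = 51 + 7i - 22j - 10k ≠ 51 - 23i + 2j - 10k = qp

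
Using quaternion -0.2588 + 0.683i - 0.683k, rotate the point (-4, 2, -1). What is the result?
(-0.042, -3.5, 2.958)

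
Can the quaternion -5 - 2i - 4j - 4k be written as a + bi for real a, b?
No. The quaternion -5 - 2i - 4j - 4k has j-coefficient y = -4 and k-coefficient z = -4, not both zero, so it does not lie in the complex subalgebra spanned by 1 and i.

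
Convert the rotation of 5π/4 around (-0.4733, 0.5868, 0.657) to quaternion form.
-0.3827 - 0.4373i + 0.5421j + 0.607k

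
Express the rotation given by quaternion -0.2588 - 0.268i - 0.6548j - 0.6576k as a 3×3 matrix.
[[-0.7224, 0.0106, 0.6914], [0.6913, -0.0085, 0.7225], [0.0135, 0.9999, -0.0012]]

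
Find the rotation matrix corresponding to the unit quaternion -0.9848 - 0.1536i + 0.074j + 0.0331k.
[[0.9869, 0.0425, -0.1559], [-0.0879, 0.9506, -0.2976], [0.1356, 0.3074, 0.9419]]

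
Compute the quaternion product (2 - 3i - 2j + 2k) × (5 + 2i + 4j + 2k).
20 - 23i + 8j + 6k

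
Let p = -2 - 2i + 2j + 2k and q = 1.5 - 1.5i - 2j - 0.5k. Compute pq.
-1 + 3i + 3j + 11k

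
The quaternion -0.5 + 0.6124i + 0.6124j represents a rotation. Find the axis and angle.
axis = (√2/2, √2/2, 0), θ = 4π/3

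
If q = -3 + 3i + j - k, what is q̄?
-3 - 3i - j + k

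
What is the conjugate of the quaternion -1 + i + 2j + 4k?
-1 - i - 2j - 4k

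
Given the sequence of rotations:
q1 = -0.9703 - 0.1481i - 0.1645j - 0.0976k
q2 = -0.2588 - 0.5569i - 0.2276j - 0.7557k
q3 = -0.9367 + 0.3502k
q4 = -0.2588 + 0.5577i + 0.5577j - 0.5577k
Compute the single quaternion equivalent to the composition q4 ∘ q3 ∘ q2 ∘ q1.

q2 · q1 = 0.0574 + 0.4766i + 0.321j + 0.8164k
q3 · q2 · q1 = -0.3397 - 0.5588i - 0.1338j - 0.7446k
q4 · q3 · q2 · q1 = 0.0589 - 0.5347i + 0.5721j + 0.6192k
0.0589 - 0.5347i + 0.5721j + 0.6192k


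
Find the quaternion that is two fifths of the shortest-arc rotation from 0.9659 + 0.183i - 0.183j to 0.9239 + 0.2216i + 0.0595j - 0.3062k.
0.9673 + 0.2023i - 0.0873j - 0.1252k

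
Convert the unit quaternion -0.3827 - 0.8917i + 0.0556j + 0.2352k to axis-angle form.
axis = (-0.9652, 0.0602, 0.2546), θ = 5π/4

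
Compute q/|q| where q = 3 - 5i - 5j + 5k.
0.3273 - 0.5455i - 0.5455j + 0.5455k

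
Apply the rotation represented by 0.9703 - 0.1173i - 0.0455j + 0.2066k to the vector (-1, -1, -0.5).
(-0.452, -1.403, -0.278)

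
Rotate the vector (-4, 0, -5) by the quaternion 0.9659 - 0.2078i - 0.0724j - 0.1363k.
(-3.393, -1.173, -5.302)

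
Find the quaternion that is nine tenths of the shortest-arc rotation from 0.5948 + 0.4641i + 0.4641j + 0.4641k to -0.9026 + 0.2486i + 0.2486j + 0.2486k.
0.9532 - 0.1746i - 0.1746j - 0.1746k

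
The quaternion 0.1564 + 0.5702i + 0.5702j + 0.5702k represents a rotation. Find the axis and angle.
axis = (√3/3, √3/3, √3/3), θ = 162°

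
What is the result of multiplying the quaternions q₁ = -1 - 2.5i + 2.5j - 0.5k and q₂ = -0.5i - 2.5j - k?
4.5 - 3.25i + 0.25j + 8.5k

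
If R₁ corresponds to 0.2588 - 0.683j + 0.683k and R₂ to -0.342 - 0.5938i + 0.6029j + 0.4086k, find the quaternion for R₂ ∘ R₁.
0.0442 + 0.5372i + 0.7952j + 0.2777k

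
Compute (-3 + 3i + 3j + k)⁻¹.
-0.1071 - 0.1071i - 0.1071j - 0.0357k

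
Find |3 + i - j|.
√11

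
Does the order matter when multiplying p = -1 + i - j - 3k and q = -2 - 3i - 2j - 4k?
Yes: pq = -9 - i + 17j + 5k ≠ -9 + 3i - 9j + 15k = qp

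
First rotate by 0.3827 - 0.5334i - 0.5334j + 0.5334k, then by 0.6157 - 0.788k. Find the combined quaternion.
0.6559 - 0.7487i + 0.0919j + 0.0268k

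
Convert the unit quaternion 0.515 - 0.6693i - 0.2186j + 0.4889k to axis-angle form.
axis = (-0.7808, -0.255, 0.5704), θ = 118°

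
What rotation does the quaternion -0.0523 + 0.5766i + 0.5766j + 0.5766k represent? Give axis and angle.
axis = (√3/3, √3/3, √3/3), θ = 186°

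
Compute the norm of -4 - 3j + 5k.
√50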